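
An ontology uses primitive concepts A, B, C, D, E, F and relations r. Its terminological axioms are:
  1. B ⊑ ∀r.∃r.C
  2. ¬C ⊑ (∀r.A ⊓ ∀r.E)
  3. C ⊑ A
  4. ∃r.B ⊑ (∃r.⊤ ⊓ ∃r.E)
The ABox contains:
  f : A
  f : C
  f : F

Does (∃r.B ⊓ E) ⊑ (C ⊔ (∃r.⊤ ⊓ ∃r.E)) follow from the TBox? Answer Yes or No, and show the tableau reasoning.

Yes

1. (∃r.B ⊓ E) ⊑ (C ⊔ (∃r.⊤ ⊓ ∃r.E))  ⇔  ((∃r.B ⊓ E) ⊓ (¬C ⊓ (∀r.⊥ ⊔ ∀r.¬E))) unsat w.r.t. T
   all branches close; clash {E, ¬E} at an ∃-successor
2. Hence (∃r.B ⊓ E) ⊑ (C ⊔ (∃r.⊤ ⊓ ∃r.E)): entailed.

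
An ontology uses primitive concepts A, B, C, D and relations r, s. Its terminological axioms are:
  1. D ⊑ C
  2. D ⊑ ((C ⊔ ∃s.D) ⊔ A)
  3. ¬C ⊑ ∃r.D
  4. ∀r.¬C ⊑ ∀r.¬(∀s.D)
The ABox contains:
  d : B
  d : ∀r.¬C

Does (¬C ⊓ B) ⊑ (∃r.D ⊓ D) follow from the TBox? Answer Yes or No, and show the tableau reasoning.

No

1. (¬C ⊓ B) ⊑ (∃r.D ⊓ D)  ⇔  ((¬C ⊓ B) ⊓ (∀r.¬D ⊔ ¬D)) unsat w.r.t. T
   apply at x₀: ¬C⊑∃r.D
   open: L(x₀) ⊇ {B, ¬C, ¬D, ∃r.C, ∃r.D} (+ ∃-successors)
2. Hence (¬C ⊓ B) ⊑ (∃r.D ⊓ D): not entailed.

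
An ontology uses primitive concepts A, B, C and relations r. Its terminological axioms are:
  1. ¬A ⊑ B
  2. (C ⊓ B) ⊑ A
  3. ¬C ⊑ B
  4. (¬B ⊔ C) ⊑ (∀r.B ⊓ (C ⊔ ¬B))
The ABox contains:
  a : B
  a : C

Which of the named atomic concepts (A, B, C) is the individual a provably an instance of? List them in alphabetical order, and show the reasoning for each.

1. a : A?  L(a) = {B, C} ∪ {¬A}
   clash {A, ¬A} at a — a ∈ A
2. a : B?  L(a) = {B, C} ∪ {¬B}
   clash {B, ¬B} at a — a ∈ B
3. a : C?  L(a) = {B, C} ∪ {¬C}
   clash {C, ¬C} at a — a ∈ C
4. Entailed for a: {A, B, C}

{A, B, C}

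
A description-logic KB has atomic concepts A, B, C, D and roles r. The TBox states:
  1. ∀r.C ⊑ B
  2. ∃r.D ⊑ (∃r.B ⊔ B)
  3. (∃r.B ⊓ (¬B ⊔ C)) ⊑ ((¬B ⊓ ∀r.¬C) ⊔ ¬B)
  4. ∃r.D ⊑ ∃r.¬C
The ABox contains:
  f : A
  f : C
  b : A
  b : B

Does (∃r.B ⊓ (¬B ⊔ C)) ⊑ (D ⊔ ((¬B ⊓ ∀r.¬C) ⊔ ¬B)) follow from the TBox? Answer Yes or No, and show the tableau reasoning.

Yes

1. (∃r.B ⊓ (¬B ⊔ C)) ⊑ (D ⊔ ((¬B ⊓ ∀r.¬C) ⊔ ¬B))  ⇔  ((∃r.B ⊓ (¬B ⊔ C)) ⊓ (¬D ⊓ ((B ⊔ ∃r.C) ⊓ B))) unsat w.r.t. T
   all branches close; clash {B, ¬B} at x₀
2. Hence (∃r.B ⊓ (¬B ⊔ C)) ⊑ (D ⊔ ((¬B ⊓ ∀r.¬C) ⊔ ¬B)): entailed.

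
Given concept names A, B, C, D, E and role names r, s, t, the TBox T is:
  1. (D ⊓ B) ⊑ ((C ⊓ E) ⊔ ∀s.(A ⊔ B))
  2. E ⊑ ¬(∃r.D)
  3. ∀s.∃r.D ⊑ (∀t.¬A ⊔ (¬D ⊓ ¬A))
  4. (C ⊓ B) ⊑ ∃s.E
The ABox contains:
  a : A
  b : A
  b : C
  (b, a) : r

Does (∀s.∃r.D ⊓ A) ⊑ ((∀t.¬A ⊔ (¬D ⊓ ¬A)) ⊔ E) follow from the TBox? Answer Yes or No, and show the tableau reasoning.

Yes

1. (∀s.∃r.D ⊓ A) ⊑ ((∀t.¬A ⊔ (¬D ⊓ ¬A)) ⊔ E)  ⇔  ((∀s.∃r.D ⊓ A) ⊓ ((∃t.A ⊓ (D ⊔ A)) ⊓ ¬E)) unsat w.r.t. T
   all branches close; clash {A, ¬A} at x₀
2. Hence (∀s.∃r.D ⊓ A) ⊑ ((∀t.¬A ⊔ (¬D ⊓ ¬A)) ⊔ E): entailed.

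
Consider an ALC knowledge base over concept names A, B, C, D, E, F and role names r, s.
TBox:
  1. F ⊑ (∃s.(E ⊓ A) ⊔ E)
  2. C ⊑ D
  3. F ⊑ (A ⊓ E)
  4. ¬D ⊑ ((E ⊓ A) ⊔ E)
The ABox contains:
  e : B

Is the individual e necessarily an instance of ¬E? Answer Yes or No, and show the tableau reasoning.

No

1. e : ¬E?  L(e) = {B} ∪ {E}
   open: L(e) ⊇ {B, D, E, ¬C, ¬F} — e ∉ ¬E possible
2. Hence e : ¬E: not entailed.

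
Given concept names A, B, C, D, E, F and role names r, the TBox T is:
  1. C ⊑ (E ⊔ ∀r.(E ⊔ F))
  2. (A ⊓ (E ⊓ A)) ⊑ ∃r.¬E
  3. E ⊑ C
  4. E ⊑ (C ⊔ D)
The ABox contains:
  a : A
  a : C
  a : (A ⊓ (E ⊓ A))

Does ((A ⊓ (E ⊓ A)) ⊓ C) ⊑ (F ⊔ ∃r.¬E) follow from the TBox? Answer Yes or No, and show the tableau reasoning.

Yes

1. ((A ⊓ (E ⊓ A)) ⊓ C) ⊑ (F ⊔ ∃r.¬E)  ⇔  (((A ⊓ (E ⊓ A)) ⊓ C) ⊓ (¬F ⊓ ∀r.E)) unsat w.r.t. T
   all branches close; clash {E, ¬E} at an ∃-successor
2. Hence ((A ⊓ (E ⊓ A)) ⊓ C) ⊑ (F ⊔ ∃r.¬E): entailed.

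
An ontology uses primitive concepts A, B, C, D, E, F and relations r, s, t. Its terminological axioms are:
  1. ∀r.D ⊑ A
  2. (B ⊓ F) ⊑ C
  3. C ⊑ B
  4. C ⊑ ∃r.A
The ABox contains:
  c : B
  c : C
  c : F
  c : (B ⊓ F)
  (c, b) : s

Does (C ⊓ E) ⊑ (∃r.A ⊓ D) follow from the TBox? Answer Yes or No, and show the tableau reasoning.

No

1. (C ⊓ E) ⊑ (∃r.A ⊓ D)  ⇔  ((C ⊓ E) ⊓ (∀r.¬A ⊔ ¬D)) unsat w.r.t. T
   apply at x₀: C⊑B; C⊑∃r.A
   open: L(x₀) ⊇ {B, C, E, ¬D, ∃r.A, …} (+ ∃-successors)
2. Hence (C ⊓ E) ⊑ (∃r.A ⊓ D): not entailed.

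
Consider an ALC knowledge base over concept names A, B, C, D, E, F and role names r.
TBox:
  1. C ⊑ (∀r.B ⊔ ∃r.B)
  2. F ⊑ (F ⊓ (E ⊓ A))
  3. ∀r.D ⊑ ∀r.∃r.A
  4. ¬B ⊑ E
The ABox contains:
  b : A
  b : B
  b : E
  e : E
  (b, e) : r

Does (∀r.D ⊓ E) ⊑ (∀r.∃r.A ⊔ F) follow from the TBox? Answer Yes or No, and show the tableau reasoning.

1. (∀r.D ⊓ E) ⊑ (∀r.∃r.A ⊔ F)  ⇔  ((∀r.D ⊓ E) ⊓ (∃r.∀r.¬A ⊓ ¬F)) unsat w.r.t. T
   all branches close; clash {A, ¬A} at an ∃-successor
2. Hence (∀r.D ⊓ E) ⊑ (∀r.∃r.A ⊔ F): entailed.

Yes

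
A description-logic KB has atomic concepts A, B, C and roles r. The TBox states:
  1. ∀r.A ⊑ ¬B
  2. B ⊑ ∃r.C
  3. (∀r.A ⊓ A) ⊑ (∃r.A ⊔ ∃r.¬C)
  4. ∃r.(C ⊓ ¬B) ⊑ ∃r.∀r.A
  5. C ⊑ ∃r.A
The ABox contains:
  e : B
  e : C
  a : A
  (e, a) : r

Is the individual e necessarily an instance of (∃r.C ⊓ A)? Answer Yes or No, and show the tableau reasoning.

1. e : (∃r.C ⊓ A)?  L(e) = {B, C} ∪ {(∀r.¬C ⊔ ¬A)}
   apply at e: B⊑∃r.C; C⊑∃r.A
   open: L(e) ⊇ {B, C, ¬A, ∀r.(¬C ⊔ B), ∃r.A, …} (+ ∃-successors) — e ∉ (∃r.C ⊓ A) possible
2. Hence e : (∃r.C ⊓ A): not entailed.

No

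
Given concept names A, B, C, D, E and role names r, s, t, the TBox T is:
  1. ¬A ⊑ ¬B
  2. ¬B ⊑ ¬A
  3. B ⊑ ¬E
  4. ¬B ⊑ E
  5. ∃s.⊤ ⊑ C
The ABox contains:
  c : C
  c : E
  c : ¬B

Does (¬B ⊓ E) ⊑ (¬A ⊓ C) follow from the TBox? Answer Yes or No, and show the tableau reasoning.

No

1. (¬B ⊓ E) ⊑ (¬A ⊓ C)  ⇔  ((¬B ⊓ E) ⊓ (A ⊔ ¬C)) unsat w.r.t. T
   apply at x₀: ¬B⊑¬A
   open: L(x₀) ⊇ {E, ¬A, ¬B, ¬C, ∀s.⊥}
2. Hence (¬B ⊓ E) ⊑ (¬A ⊓ C): not entailed.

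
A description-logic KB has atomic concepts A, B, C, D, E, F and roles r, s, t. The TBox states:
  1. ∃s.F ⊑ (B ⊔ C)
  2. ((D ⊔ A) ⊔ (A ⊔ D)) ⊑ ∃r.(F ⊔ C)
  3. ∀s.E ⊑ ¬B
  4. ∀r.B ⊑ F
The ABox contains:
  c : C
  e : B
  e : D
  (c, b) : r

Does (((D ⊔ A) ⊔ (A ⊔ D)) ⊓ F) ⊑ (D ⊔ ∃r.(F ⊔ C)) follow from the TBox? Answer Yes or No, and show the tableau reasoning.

Yes

1. (((D ⊔ A) ⊔ (A ⊔ D)) ⊓ F) ⊑ (D ⊔ ∃r.(F ⊔ C))  ⇔  ((((D ⊔ A) ⊔ (A ⊔ D)) ⊓ F) ⊓ (¬D ⊓ ∀r.(¬F ⊓ ¬C))) unsat w.r.t. T
   all branches close; clash {D, ¬D} at x₀
2. Hence (((D ⊔ A) ⊔ (A ⊔ D)) ⊓ F) ⊑ (D ⊔ ∃r.(F ⊔ C)): entailed.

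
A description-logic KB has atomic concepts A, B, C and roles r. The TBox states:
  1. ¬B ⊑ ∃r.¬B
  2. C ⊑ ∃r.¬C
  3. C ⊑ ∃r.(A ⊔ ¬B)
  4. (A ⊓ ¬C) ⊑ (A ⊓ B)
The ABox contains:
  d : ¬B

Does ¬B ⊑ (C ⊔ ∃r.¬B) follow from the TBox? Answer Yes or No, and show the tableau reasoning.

Yes

1. ¬B ⊑ (C ⊔ ∃r.¬B)  ⇔  (¬B ⊓ (¬C ⊓ ∀r.B)) unsat w.r.t. T
   all branches close; clash {B, ¬B} at x₀
2. Hence ¬B ⊑ (C ⊔ ∃r.¬B): entailed.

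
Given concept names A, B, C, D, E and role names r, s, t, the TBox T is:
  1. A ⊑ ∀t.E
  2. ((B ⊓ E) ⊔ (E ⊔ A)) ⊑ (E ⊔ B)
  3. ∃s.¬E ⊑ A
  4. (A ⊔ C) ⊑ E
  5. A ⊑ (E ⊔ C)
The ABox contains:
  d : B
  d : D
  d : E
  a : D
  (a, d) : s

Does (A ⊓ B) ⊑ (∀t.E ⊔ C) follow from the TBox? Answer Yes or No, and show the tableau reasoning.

Yes

1. (A ⊓ B) ⊑ (∀t.E ⊔ C)  ⇔  ((A ⊓ B) ⊓ (∃t.¬E ⊓ ¬C)) unsat w.r.t. T
   all branches close; clash {C, ¬C} at x₀
2. Hence (A ⊓ B) ⊑ (∀t.E ⊔ C): entailed.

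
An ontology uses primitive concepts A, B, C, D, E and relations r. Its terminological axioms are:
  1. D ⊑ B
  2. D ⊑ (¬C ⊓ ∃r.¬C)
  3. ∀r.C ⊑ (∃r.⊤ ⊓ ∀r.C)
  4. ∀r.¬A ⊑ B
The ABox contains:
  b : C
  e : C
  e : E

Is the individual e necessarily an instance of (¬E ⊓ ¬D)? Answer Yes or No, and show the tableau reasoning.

1. e : (¬E ⊓ ¬D)?  L(e) = {C, E} ∪ {(E ⊔ D)}
   open: L(e) ⊇ {C, E, ¬D, ∃r.A, ∃r.¬C} (+ ∃-successors) — e ∉ (¬E ⊓ ¬D) possible
2. Hence e : (¬E ⊓ ¬D): not entailed.

No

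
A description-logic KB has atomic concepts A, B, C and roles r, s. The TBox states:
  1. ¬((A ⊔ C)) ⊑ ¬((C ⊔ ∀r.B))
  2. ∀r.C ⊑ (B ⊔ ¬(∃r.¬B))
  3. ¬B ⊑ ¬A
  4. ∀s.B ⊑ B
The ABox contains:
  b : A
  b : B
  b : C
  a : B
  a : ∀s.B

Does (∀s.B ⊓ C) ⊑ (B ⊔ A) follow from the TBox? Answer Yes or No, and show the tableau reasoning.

Yes

1. (∀s.B ⊓ C) ⊑ (B ⊔ A)  ⇔  ((∀s.B ⊓ C) ⊓ (¬B ⊓ ¬A)) unsat w.r.t. T
   all branches close; clash {B, ¬B} at x₀
2. Hence (∀s.B ⊓ C) ⊑ (B ⊔ A): entailed.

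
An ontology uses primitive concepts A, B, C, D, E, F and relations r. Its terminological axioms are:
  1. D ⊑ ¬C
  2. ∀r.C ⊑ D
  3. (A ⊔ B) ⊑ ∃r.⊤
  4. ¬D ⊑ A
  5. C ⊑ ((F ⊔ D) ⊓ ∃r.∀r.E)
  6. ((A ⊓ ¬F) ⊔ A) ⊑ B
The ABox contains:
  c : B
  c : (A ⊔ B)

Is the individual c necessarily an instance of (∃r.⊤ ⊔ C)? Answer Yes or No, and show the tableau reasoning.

Yes

1. c : (∃r.⊤ ⊔ C)?  L(c) = {B, (A ⊔ B)} ∪ {(∀r.⊥ ⊓ ¬C)}
   clash ⊥ at an ∃-successor — c ∈ (∃r.⊤ ⊔ C)
2. Hence c : (∃r.⊤ ⊔ C): entailed.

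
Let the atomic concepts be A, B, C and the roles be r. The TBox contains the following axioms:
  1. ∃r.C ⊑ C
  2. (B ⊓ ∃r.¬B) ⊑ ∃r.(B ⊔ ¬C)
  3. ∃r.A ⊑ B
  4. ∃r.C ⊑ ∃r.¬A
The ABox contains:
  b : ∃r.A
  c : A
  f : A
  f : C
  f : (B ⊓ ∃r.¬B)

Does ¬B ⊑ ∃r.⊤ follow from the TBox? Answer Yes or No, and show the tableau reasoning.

1. ¬B ⊑ ∃r.⊤  ⇔  (¬B ⊓ ∀r.⊥) unsat w.r.t. T
   open: L(x₀) ⊇ {¬B, ∀r.¬A, ∀r.¬C, ∀r.⊥}
2. Hence ¬B ⊑ ∃r.⊤: not entailed.

No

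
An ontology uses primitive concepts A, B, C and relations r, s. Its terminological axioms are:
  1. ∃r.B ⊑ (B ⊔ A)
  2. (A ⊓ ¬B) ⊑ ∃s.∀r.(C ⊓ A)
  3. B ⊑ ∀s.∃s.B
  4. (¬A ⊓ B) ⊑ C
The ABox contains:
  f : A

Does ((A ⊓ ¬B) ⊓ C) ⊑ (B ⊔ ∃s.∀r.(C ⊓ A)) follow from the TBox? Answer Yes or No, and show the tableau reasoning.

Yes

1. ((A ⊓ ¬B) ⊓ C) ⊑ (B ⊔ ∃s.∀r.(C ⊓ A))  ⇔  (((A ⊓ ¬B) ⊓ C) ⊓ (¬B ⊓ ∀s.∃r.(¬C ⊔ ¬A))) unsat w.r.t. T
   all branches close; clash {A, ¬A} at an ∃-successor
2. Hence ((A ⊓ ¬B) ⊓ C) ⊑ (B ⊔ ∃s.∀r.(C ⊓ A)): entailed.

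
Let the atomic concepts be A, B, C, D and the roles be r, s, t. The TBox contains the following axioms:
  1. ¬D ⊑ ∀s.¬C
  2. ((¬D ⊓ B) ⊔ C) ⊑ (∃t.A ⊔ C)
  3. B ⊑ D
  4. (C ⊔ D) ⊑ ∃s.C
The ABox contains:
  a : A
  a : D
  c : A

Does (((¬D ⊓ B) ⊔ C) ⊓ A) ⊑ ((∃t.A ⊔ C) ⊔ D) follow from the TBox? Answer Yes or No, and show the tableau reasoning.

Yes

1. (((¬D ⊓ B) ⊔ C) ⊓ A) ⊑ ((∃t.A ⊔ C) ⊔ D)  ⇔  ((((¬D ⊓ B) ⊔ C) ⊓ A) ⊓ ((∀t.¬A ⊓ ¬C) ⊓ ¬D)) unsat w.r.t. T
   all branches close; clash {D, ¬D} at x₀
2. Hence (((¬D ⊓ B) ⊔ C) ⊓ A) ⊑ ((∃t.A ⊔ C) ⊔ D): entailed.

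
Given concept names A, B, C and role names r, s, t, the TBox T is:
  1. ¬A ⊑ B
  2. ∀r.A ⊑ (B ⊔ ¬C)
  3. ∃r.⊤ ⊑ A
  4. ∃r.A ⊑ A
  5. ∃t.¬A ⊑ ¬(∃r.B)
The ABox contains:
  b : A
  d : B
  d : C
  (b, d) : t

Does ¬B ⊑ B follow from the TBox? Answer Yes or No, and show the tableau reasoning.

No

1. ¬B ⊑ B  ⇔  (¬B ⊓ ¬B) unsat w.r.t. T
   open: L(x₀) ⊇ {A, ¬B, ∀t.A, ∃r.¬A} (+ ∃-successors)
2. Hence ¬B ⊑ B: not entailed.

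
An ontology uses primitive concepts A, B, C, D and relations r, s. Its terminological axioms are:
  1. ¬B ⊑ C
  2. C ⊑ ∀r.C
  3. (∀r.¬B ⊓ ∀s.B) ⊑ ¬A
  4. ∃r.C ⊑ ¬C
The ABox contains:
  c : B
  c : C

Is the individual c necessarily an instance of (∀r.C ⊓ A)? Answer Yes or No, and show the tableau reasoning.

No

1. c : (∀r.C ⊓ A)?  L(c) = {B, C} ∪ {(∃r.¬C ⊔ ¬A)}
   apply at c: C⊑∀r.C
   open: L(c) ⊇ {B, C, ¬A, ∀r.C, ∀r.¬C} — c ∉ (∀r.C ⊓ A) possible
2. Hence c : (∀r.C ⊓ A): not entailed.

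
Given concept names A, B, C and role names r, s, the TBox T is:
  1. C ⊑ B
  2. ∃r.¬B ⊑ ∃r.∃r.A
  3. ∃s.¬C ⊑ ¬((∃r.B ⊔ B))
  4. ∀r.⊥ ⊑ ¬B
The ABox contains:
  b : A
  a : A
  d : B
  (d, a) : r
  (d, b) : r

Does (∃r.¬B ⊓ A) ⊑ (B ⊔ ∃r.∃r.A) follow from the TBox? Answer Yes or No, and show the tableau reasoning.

1. (∃r.¬B ⊓ A) ⊑ (B ⊔ ∃r.∃r.A)  ⇔  ((∃r.¬B ⊓ A) ⊓ (¬B ⊓ ∀r.∀r.¬A)) unsat w.r.t. T
   all branches close; clash {B, ¬B} at x₀
2. Hence (∃r.¬B ⊓ A) ⊑ (B ⊔ ∃r.∃r.A): entailed.

Yes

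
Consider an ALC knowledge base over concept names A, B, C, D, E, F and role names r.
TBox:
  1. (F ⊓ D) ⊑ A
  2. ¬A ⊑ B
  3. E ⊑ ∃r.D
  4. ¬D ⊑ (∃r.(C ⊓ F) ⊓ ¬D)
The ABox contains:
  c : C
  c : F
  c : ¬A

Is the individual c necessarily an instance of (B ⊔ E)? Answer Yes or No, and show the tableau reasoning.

1. c : (B ⊔ E)?  L(c) = {C, F, ¬A} ∪ {(¬B ⊓ ¬E)}
   clash {B, ¬B} at c — c ∈ (B ⊔ E)
2. Hence c : (B ⊔ E): entailed.

Yes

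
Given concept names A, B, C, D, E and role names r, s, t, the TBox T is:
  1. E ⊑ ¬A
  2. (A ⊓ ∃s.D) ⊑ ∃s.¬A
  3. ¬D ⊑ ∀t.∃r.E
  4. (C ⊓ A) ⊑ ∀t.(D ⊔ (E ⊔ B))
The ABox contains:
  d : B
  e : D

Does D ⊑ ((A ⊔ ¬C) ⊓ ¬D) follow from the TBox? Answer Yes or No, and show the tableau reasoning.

No

1. D ⊑ ((A ⊔ ¬C) ⊓ ¬D)  ⇔  (D ⊓ ((¬A ⊓ C) ⊔ D)) unsat w.r.t. T
   open: L(x₀) ⊇ {D, ¬A, ¬E}
2. Hence D ⊑ ((A ⊔ ¬C) ⊓ ¬D): not entailed.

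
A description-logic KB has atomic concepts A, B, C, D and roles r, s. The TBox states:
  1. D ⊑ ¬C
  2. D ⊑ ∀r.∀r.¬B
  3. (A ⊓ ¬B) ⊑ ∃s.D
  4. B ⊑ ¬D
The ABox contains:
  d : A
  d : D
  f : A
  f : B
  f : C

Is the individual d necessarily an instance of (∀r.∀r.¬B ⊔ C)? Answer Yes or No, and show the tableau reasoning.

Yes

1. d : (∀r.∀r.¬B ⊔ C)?  L(d) = {A, D} ∪ {(∃r.∃r.B ⊓ ¬C)}
   clash {D, ¬D} at d — d ∈ (∀r.∀r.¬B ⊔ C)
2. Hence d : (∀r.∀r.¬B ⊔ C): entailed.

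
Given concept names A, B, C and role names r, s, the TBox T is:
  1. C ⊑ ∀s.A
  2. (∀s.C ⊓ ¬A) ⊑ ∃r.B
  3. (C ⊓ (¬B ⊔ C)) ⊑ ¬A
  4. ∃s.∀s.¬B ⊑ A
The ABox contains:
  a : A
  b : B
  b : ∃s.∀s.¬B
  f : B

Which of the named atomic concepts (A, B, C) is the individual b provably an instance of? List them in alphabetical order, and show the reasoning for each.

{A, B}

1. b : A?  L(b) = {B, ∃s.∀s.¬B} ∪ {¬A}
   clash {A, ¬A} at b — b ∈ A
2. b : B?  L(b) = {B, ∃s.∀s.¬B} ∪ {¬B}
   clash {B, ¬B} at b — b ∈ B
3. b : C?  L(b) = {B, ∃s.∀s.¬B} ∪ {¬C}
   apply at b: ∃s.∀s.¬B⊑A
   open: L(b) ⊇ {A, B, ¬C, ∃s.∀s.¬B} (+ ∃-successors) — b ∉ C possible
4. Entailed for b: {A, B}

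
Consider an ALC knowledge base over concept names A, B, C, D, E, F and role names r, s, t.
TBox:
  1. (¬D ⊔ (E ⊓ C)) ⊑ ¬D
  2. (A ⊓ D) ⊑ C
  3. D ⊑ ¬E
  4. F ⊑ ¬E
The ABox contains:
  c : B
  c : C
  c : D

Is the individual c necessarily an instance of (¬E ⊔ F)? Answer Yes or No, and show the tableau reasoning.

1. c : (¬E ⊔ F)?  L(c) = {B, C, D} ∪ {(E ⊓ ¬F)}
   clash {E, ¬E} at c — c ∈ (¬E ⊔ F)
2. Hence c : (¬E ⊔ F): entailed.

Yes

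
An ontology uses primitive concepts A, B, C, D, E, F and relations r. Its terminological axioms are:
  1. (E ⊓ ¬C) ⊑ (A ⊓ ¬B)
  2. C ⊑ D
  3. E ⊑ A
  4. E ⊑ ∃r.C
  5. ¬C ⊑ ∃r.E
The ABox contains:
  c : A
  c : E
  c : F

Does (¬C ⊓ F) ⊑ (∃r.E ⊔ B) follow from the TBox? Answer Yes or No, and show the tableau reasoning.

1. (¬C ⊓ F) ⊑ (∃r.E ⊔ B)  ⇔  ((¬C ⊓ F) ⊓ (∀r.¬E ⊓ ¬B)) unsat w.r.t. T
   all branches close; clash {E, ¬E} at an ∃-successor
2. Hence (¬C ⊓ F) ⊑ (∃r.E ⊔ B): entailed.

Yes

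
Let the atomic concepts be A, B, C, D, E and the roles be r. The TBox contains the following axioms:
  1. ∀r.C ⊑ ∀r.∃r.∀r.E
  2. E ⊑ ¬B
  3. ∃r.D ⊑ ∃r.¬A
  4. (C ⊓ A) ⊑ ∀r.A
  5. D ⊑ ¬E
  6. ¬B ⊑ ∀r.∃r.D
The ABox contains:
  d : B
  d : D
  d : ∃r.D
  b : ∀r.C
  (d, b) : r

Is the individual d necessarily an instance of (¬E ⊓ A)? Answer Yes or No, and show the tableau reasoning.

1. d : (¬E ⊓ A)?  L(d) = {B, D, ∃r.D} ∪ {(E ⊔ ¬A)}
   apply at d: ∃r.D⊑∃r.¬A; D⊑¬E
   open: L(d) ⊇ {B, D, ¬A, ¬E, ∃r.D, …} (+ ∃-successors) — d ∉ (¬E ⊓ A) possible
2. Hence d : (¬E ⊓ A): not entailed.

No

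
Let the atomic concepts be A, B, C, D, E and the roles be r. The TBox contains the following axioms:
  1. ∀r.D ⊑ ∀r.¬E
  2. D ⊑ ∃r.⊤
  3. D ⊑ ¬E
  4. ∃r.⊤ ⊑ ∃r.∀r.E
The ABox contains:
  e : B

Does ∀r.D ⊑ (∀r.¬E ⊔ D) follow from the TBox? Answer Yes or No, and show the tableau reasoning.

Yes

1. ∀r.D ⊑ (∀r.¬E ⊔ D)  ⇔  (∀r.D ⊓ (∃r.E ⊓ ¬D)) unsat w.r.t. T
   all branches close; clash {E, ¬E} at an ∃-successor
2. Hence ∀r.D ⊑ (∀r.¬E ⊔ D): entailed.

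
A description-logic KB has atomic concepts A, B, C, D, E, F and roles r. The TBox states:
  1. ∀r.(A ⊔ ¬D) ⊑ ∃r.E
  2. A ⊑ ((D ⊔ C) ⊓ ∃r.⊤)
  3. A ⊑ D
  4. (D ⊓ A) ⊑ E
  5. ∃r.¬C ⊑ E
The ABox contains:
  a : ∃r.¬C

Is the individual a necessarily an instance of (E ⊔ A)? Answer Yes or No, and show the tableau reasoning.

1. a : (E ⊔ A)?  L(a) = {∃r.¬C} ∪ {(¬E ⊓ ¬A)}
   clash {E, ¬E} at a — a ∈ (E ⊔ A)
2. Hence a : (E ⊔ A): entailed.

Yes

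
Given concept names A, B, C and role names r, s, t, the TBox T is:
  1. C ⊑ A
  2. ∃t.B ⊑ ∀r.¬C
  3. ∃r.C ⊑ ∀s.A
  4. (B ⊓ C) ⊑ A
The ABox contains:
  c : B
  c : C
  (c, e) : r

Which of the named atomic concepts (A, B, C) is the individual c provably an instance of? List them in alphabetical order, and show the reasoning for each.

1. c : A?  L(c) = {B, C} ∪ {¬A}
   clash {A, ¬A} at c — c ∈ A
2. c : B?  L(c) = {B, C} ∪ {¬B}
   clash {B, ¬B} at c — c ∈ B
3. c : C?  L(c) = {B, C} ∪ {¬C}
   clash {C, ¬C} at c — c ∈ C
4. Entailed for c: {A, B, C}

{A, B, C}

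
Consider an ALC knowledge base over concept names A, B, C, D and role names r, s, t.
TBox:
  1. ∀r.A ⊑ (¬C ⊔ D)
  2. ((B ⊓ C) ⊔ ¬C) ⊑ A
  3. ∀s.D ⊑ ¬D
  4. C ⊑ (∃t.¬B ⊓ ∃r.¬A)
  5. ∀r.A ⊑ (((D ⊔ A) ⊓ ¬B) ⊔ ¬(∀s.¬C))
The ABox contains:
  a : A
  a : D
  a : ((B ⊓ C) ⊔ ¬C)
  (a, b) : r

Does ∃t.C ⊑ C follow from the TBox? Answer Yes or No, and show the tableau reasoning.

1. ∃t.C ⊑ C  ⇔  (∃t.C ⊓ ¬C) unsat w.r.t. T
   open: L(x₀) ⊇ {A, ¬C, ∃r.¬A, ∃s.¬D, ∃t.C} (+ ∃-successors)
2. Hence ∃t.C ⊑ C: not entailed.

No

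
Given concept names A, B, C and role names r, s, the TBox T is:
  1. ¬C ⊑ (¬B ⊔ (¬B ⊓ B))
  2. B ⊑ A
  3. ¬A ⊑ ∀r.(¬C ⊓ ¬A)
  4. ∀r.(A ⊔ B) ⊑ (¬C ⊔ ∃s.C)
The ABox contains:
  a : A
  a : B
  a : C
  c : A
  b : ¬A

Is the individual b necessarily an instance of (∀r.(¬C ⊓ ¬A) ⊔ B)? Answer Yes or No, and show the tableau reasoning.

Yes

1. b : (∀r.(¬C ⊓ ¬A) ⊔ B)?  L(b) = {¬A} ∪ {(∃r.(C ⊔ A) ⊓ ¬B)}
   clash {A, ¬A} at an ∃-successor — b ∈ (∀r.(¬C ⊓ ¬A) ⊔ B)
2. Hence b : (∀r.(¬C ⊓ ¬A) ⊔ B): entailed.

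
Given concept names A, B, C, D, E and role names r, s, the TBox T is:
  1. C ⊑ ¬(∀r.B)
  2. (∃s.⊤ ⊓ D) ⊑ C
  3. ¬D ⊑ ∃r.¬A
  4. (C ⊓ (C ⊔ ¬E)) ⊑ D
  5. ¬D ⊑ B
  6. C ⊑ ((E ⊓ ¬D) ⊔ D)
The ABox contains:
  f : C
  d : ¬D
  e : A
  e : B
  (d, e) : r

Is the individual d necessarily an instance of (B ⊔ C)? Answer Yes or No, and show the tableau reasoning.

Yes

1. d : (B ⊔ C)?  L(d) = {¬D} ∪ {(¬B ⊓ ¬C)}
   clash {B, ¬B} at d — d ∈ (B ⊔ C)
2. Hence d : (B ⊔ C): entailed.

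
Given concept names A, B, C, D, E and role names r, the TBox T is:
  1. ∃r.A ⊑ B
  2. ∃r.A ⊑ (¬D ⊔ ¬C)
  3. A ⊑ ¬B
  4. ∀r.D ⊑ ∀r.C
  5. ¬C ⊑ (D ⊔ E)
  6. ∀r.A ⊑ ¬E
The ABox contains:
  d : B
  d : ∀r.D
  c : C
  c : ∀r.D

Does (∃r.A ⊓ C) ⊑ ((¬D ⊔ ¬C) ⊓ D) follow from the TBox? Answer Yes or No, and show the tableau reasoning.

1. (∃r.A ⊓ C) ⊑ ((¬D ⊔ ¬C) ⊓ D)  ⇔  ((∃r.A ⊓ C) ⊓ ((D ⊓ C) ⊔ ¬D)) unsat w.r.t. T
   apply at x₀: ∃r.A⊑B; ∃r.A⊑(¬D ⊔ ¬C)
   open: L(x₀) ⊇ {B, C, ¬A, ¬D, ∃r.A, …} (+ ∃-successors)
2. Hence (∃r.A ⊓ C) ⊑ ((¬D ⊔ ¬C) ⊓ D): not entailed.

No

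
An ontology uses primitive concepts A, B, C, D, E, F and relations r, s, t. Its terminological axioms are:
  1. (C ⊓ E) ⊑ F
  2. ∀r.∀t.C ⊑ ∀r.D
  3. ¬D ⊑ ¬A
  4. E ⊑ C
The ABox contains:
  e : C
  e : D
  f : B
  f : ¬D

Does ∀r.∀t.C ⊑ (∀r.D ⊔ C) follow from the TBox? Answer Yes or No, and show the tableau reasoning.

Yes

1. ∀r.∀t.C ⊑ (∀r.D ⊔ C)  ⇔  (∀r.∀t.C ⊓ (∃r.¬D ⊓ ¬C)) unsat w.r.t. T
   all branches close; clash {C, ¬C} at x₀
2. Hence ∀r.∀t.C ⊑ (∀r.D ⊔ C): entailed.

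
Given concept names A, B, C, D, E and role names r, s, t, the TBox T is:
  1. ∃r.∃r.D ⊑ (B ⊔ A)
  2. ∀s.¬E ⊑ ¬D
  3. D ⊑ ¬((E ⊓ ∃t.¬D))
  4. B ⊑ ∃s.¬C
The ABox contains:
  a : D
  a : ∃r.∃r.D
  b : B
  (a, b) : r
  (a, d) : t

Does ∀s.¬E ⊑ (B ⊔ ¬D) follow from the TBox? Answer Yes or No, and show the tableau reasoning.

Yes

1. ∀s.¬E ⊑ (B ⊔ ¬D)  ⇔  (∀s.¬E ⊓ (¬B ⊓ D)) unsat w.r.t. T
   all branches close; clash {D, ¬D} at x₀
2. Hence ∀s.¬E ⊑ (B ⊔ ¬D): entailed.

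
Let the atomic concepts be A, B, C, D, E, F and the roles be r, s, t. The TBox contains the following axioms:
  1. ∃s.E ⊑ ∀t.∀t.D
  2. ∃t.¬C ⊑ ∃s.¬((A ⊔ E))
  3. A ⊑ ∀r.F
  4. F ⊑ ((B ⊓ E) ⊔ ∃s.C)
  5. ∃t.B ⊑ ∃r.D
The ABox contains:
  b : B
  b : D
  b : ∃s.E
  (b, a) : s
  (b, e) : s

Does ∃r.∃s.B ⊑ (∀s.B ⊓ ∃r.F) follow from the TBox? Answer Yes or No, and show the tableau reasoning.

No

1. ∃r.∃s.B ⊑ (∀s.B ⊓ ∃r.F)  ⇔  (∃r.∃s.B ⊓ (∃s.¬B ⊔ ∀r.¬F)) unsat w.r.t. T
   open: L(x₀) ⊇ {¬A, ¬F, ∀s.¬E, ∀t.C, ∀t.¬B, …} (+ ∃-successors)
2. Hence ∃r.∃s.B ⊑ (∀s.B ⊓ ∃r.F): not entailed.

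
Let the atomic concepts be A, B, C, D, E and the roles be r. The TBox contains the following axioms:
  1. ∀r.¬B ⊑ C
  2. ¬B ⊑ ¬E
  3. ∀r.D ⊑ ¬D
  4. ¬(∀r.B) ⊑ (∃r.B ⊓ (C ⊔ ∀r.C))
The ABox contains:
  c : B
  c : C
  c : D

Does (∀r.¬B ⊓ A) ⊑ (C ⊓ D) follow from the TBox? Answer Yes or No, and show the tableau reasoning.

1. (∀r.¬B ⊓ A) ⊑ (C ⊓ D)  ⇔  ((∀r.¬B ⊓ A) ⊓ (¬C ⊔ ¬D)) unsat w.r.t. T
   apply at x₀: ∀r.¬B⊑C
   open: L(x₀) ⊇ {A, B, C, ¬D, ∀r.B, …}
2. Hence (∀r.¬B ⊓ A) ⊑ (C ⊓ D): not entailed.

No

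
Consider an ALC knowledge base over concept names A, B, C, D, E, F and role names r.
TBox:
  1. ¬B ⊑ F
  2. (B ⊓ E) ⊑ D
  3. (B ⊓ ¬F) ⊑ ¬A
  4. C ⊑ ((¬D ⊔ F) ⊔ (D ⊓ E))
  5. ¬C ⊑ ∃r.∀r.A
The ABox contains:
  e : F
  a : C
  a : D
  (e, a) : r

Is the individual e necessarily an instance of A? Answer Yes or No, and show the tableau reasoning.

1. e : A?  L(e) = {F} ∪ {¬A}
   open: L(e) ⊇ {C, F, ¬A, ¬B} — e ∉ A possible
2. Hence e : A: not entailed.

No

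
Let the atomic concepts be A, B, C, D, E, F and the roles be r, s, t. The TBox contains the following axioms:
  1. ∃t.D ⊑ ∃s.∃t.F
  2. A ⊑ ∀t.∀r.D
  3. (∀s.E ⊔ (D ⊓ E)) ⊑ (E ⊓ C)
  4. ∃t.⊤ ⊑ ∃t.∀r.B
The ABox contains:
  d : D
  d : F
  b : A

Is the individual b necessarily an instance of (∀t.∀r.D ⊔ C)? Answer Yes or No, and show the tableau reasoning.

Yes

1. b : (∀t.∀r.D ⊔ C)?  L(b) = {A} ∪ {(∃t.∃r.¬D ⊓ ¬C)}
   clash {C, ¬C} at b — b ∈ (∀t.∀r.D ⊔ C)
2. Hence b : (∀t.∀r.D ⊔ C): entailed.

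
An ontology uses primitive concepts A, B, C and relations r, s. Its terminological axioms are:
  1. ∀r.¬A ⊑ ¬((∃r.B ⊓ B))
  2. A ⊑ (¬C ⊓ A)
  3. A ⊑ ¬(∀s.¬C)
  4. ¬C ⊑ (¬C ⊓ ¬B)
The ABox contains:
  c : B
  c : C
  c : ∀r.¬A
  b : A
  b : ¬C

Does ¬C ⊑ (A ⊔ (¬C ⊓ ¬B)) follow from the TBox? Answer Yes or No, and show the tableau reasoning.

1. ¬C ⊑ (A ⊔ (¬C ⊓ ¬B))  ⇔  (¬C ⊓ (¬A ⊓ (C ⊔ B))) unsat w.r.t. T
   all branches close; clash {B, ¬B} at x₀
2. Hence ¬C ⊑ (A ⊔ (¬C ⊓ ¬B)): entailed.

Yes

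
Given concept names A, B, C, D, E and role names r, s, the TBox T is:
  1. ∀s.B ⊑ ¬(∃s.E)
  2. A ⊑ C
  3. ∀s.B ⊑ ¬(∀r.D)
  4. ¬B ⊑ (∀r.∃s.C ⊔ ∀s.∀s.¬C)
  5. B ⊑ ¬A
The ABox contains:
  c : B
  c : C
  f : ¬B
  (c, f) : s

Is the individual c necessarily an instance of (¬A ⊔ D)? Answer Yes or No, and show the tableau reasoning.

1. c : (¬A ⊔ D)?  L(c) = {B, C} ∪ {(A ⊓ ¬D)}
   clash {A, ¬A} at c — c ∈ (¬A ⊔ D)
2. Hence c : (¬A ⊔ D): entailed.

Yes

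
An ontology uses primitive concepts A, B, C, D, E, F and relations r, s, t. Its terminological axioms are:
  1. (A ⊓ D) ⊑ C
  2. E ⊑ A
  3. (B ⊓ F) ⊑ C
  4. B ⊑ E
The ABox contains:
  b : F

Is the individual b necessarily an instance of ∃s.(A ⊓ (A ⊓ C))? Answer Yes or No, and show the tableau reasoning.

1. b : ∃s.(A ⊓ (A ⊓ C))?  L(b) = {F} ∪ {∀s.(¬A ⊔ (¬A ⊔ ¬C))}
   open: L(b) ⊇ {F, ¬A, ¬B, ¬E, ∀s.(¬A ⊔ (¬A ⊔ ¬C))} — b ∉ ∃s.(A ⊓ (A ⊓ C)) possible
2. Hence b : ∃s.(A ⊓ (A ⊓ C)): not entailed.

No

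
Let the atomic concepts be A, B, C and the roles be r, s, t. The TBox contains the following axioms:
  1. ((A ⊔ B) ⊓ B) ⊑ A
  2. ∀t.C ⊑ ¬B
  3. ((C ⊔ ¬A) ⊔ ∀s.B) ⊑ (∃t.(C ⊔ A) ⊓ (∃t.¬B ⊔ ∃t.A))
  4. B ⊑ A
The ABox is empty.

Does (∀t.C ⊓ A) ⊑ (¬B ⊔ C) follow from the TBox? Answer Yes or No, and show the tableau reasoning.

Yes

1. (∀t.C ⊓ A) ⊑ (¬B ⊔ C)  ⇔  ((∀t.C ⊓ A) ⊓ (B ⊓ ¬C)) unsat w.r.t. T
   all branches close; clash {B, ¬B} at x₀
2. Hence (∀t.C ⊓ A) ⊑ (¬B ⊔ C): entailed.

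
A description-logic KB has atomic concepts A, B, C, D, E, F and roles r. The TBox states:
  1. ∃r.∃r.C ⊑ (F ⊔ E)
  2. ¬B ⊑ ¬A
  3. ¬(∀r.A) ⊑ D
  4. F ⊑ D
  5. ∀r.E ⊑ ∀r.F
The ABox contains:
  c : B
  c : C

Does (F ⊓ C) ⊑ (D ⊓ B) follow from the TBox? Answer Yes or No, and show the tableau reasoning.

1. (F ⊓ C) ⊑ (D ⊓ B)  ⇔  ((F ⊓ C) ⊓ (¬D ⊔ ¬B)) unsat w.r.t. T
   apply at x₀: F⊑D
   open: L(x₀) ⊇ {C, D, F, ¬A, ¬B, …} (+ ∃-successors)
2. Hence (F ⊓ C) ⊑ (D ⊓ B): not entailed.

No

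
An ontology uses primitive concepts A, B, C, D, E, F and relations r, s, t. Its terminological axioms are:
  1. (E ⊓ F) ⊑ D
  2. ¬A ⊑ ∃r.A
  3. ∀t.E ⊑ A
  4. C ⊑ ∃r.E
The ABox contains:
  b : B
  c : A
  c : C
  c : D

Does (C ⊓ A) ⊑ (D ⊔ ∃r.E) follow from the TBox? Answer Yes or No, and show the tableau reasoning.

Yes

1. (C ⊓ A) ⊑ (D ⊔ ∃r.E)  ⇔  ((C ⊓ A) ⊓ (¬D ⊓ ∀r.¬E)) unsat w.r.t. T
   all branches close; clash {D, ¬D} at x₀
2. Hence (C ⊓ A) ⊑ (D ⊔ ∃r.E): entailed.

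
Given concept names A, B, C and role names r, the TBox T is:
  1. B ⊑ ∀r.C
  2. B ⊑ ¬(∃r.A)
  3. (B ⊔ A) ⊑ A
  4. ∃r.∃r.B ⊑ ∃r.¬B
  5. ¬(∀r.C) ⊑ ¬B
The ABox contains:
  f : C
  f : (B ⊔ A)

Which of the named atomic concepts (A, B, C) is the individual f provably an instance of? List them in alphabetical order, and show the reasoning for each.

1. f : A?  L(f) = {C, (B ⊔ A)} ∪ {¬A}
   clash {A, ¬A} at f — f ∈ A
2. f : B?  L(f) = {C, (B ⊔ A)} ∪ {¬B}
   apply at f: (B ⊔ A)⊑A
   open: L(f) ⊇ {A, C, ¬B, ∀r.∀r.¬B} — f ∉ B possible
3. f : C?  L(f) = {C, (B ⊔ A)} ∪ {¬C}
   clash {C, ¬C} at f — f ∈ C
4. Entailed for f: {A, C}

{A, C}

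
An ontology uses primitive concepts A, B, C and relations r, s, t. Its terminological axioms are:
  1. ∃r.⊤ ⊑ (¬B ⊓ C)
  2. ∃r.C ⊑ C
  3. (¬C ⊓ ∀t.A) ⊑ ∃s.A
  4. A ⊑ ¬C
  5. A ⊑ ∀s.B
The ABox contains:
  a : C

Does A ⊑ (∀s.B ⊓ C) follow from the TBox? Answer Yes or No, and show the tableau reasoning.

1. A ⊑ (∀s.B ⊓ C)  ⇔  (A ⊓ (∃s.¬B ⊔ ¬C)) unsat w.r.t. T
   apply at x₀: A⊑¬C; A⊑∀s.B
   open: L(x₀) ⊇ {A, ¬C, ∀r.¬C, ∀r.⊥, ∀s.B, …} (+ ∃-successors)
2. Hence A ⊑ (∀s.B ⊓ C): not entailed.

No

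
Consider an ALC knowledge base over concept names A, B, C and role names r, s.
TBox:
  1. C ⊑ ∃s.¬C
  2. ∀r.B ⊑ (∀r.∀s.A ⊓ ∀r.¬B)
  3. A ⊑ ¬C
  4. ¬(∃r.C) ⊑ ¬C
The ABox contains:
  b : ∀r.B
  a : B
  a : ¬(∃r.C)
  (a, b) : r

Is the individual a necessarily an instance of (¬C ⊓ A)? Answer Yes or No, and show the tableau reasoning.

1. a : (¬C ⊓ A)?  L(a) = {B, ¬(∃r.C)} ∪ {(C ⊔ ¬A)}
   apply at a: ¬(∃r.C)⊑¬C
   open: L(a) ⊇ {B, ¬A, ¬C, ∀r.¬C, ∃r.¬B} (+ ∃-successors) — a ∉ (¬C ⊓ A) possible
2. Hence a : (¬C ⊓ A): not entailed.

No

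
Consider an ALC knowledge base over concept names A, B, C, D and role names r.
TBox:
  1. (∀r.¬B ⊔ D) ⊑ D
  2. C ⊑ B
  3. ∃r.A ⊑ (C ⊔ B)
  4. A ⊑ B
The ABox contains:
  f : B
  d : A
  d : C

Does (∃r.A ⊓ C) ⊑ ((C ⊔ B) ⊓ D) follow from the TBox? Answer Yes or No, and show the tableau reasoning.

1. (∃r.A ⊓ C) ⊑ ((C ⊔ B) ⊓ D)  ⇔  ((∃r.A ⊓ C) ⊓ ((¬C ⊓ ¬B) ⊔ ¬D)) unsat w.r.t. T
   apply at x₀: C⊑B; ∃r.A⊑(C ⊔ B)
   open: L(x₀) ⊇ {B, C, ¬A, ¬D, ∃r.A, …} (+ ∃-successors)
2. Hence (∃r.A ⊓ C) ⊑ ((C ⊔ B) ⊓ D): not entailed.

No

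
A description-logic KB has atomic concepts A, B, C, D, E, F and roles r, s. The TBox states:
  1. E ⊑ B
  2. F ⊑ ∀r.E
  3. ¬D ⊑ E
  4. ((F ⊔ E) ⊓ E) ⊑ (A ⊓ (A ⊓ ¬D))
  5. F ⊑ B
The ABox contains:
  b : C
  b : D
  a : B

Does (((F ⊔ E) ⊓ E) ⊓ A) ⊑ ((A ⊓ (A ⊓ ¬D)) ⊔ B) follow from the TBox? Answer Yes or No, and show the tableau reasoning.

Yes

1. (((F ⊔ E) ⊓ E) ⊓ A) ⊑ ((A ⊓ (A ⊓ ¬D)) ⊔ B)  ⇔  ((((F ⊔ E) ⊓ E) ⊓ A) ⊓ ((¬A ⊔ (¬A ⊔ D)) ⊓ ¬B)) unsat w.r.t. T
   all branches close; clash {B, ¬B} at x₀
2. Hence (((F ⊔ E) ⊓ E) ⊓ A) ⊑ ((A ⊓ (A ⊓ ¬D)) ⊔ B): entailed.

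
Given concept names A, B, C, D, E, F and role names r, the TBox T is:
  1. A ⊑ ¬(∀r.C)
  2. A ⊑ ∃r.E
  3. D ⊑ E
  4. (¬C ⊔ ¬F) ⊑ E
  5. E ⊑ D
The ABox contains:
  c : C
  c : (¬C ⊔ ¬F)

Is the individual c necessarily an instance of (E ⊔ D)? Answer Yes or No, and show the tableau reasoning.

1. c : (E ⊔ D)?  L(c) = {C, (¬C ⊔ ¬F)} ∪ {(¬E ⊓ ¬D)}
   clash {E, ¬E} at c — c ∈ (E ⊔ D)
2. Hence c : (E ⊔ D): entailed.

Yes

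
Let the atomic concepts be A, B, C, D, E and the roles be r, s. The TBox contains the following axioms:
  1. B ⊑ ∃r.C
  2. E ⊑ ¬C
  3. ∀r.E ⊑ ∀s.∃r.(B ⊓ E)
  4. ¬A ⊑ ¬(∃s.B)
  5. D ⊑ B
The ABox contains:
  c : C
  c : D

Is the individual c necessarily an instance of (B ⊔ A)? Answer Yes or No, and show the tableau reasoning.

Yes

1. c : (B ⊔ A)?  L(c) = {C, D} ∪ {(¬B ⊓ ¬A)}
   clash {B, ¬B} at c — c ∈ (B ⊔ A)
2. Hence c : (B ⊔ A): entailed.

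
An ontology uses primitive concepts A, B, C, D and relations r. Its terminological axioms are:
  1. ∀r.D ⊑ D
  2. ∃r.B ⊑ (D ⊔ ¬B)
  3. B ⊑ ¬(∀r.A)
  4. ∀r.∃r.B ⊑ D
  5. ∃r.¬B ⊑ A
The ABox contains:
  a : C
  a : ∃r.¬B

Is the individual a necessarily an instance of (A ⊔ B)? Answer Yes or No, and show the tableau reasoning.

Yes

1. a : (A ⊔ B)?  L(a) = {C, ∃r.¬B} ∪ {(¬A ⊓ ¬B)}
   clash {A, ¬A} at a — a ∈ (A ⊔ B)
2. Hence a : (A ⊔ B): entailed.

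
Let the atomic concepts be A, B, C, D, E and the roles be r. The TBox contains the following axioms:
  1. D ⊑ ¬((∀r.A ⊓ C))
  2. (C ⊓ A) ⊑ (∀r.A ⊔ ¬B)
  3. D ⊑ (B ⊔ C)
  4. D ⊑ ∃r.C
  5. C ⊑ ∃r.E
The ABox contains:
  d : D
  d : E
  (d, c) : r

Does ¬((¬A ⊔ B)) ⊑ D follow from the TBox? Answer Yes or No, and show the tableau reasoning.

No

1. ¬((¬A ⊔ B)) ⊑ D  ⇔  ((A ⊓ ¬B) ⊓ ¬D) unsat w.r.t. T
   open: L(x₀) ⊇ {A, ¬B, ¬C, ¬D}
2. Hence ¬((¬A ⊔ B)) ⊑ D: not entailed.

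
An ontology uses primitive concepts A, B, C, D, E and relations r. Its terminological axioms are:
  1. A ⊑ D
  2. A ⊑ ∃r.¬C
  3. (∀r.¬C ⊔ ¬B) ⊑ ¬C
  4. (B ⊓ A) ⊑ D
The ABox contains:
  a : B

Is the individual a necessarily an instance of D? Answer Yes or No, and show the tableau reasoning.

No

1. a : D?  L(a) = {B} ∪ {¬D}
   open: L(a) ⊇ {B, ¬A, ¬D, ∃r.C} (+ ∃-successors) — a ∉ D possible
2. Hence a : D: not entailed.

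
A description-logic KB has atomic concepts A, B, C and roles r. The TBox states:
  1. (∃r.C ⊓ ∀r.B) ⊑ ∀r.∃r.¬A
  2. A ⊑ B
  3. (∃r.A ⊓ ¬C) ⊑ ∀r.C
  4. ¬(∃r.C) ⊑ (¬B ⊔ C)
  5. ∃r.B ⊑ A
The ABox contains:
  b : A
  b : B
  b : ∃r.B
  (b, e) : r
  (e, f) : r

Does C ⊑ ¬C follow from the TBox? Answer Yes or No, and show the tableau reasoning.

No

1. C ⊑ ¬C  ⇔  (C ⊓ C) unsat w.r.t. T
   open: L(x₀) ⊇ {C, ¬A, ∀r.¬B, ∃r.C, ∃r.¬B} (+ ∃-successors)
2. Hence C ⊑ ¬C: not entailed.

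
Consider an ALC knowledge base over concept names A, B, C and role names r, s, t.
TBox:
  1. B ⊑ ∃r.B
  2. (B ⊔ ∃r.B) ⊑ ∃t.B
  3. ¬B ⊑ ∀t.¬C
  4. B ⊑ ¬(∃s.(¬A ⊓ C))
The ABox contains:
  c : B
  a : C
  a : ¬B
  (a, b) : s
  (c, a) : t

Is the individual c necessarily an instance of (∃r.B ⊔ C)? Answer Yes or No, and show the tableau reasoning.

1. c : (∃r.B ⊔ C)?  L(c) = {B} ∪ {(∀r.¬B ⊓ ¬C)}
   clash {B, ¬B} at an ∃-successor — c ∈ (∃r.B ⊔ C)
2. Hence c : (∃r.B ⊔ C): entailed.

Yes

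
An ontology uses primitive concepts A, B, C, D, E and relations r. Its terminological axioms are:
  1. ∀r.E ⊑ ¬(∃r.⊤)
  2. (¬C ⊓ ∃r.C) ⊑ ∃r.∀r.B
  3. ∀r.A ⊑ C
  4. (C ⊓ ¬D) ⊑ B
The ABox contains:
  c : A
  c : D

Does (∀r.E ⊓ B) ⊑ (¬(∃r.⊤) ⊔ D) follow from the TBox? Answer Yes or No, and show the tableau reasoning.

1. (∀r.E ⊓ B) ⊑ (¬(∃r.⊤) ⊔ D)  ⇔  ((∀r.E ⊓ B) ⊓ (∃r.⊤ ⊓ ¬D)) unsat w.r.t. T
   all branches close; clash ⊥ at an ∃-successor
2. Hence (∀r.E ⊓ B) ⊑ (¬(∃r.⊤) ⊔ D): entailed.

Yes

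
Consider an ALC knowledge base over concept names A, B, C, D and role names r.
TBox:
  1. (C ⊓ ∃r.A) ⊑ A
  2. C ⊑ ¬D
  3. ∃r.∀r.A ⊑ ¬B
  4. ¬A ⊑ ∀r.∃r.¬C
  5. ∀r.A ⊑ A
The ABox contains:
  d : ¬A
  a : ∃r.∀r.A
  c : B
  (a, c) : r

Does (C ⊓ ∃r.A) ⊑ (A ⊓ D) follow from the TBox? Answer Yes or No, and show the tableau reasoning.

1. (C ⊓ ∃r.A) ⊑ (A ⊓ D)  ⇔  ((C ⊓ ∃r.A) ⊓ (¬A ⊔ ¬D)) unsat w.r.t. T
   apply at x₀: (C ⊓ ∃r.A)⊑A; C⊑¬D
   open: L(x₀) ⊇ {A, C, ¬D, ∀r.∃r.¬A, ∃r.A, …} (+ ∃-successors)
2. Hence (C ⊓ ∃r.A) ⊑ (A ⊓ D): not entailed.

No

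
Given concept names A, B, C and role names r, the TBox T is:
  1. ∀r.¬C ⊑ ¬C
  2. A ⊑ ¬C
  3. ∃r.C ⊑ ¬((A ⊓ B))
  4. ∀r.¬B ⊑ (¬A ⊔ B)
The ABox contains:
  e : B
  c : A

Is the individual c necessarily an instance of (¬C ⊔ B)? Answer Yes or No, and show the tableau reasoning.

1. c : (¬C ⊔ B)?  L(c) = {A} ∪ {(C ⊓ ¬B)}
   clash {C, ¬C} at c — c ∈ (¬C ⊔ B)
2. Hence c : (¬C ⊔ B): entailed.

Yes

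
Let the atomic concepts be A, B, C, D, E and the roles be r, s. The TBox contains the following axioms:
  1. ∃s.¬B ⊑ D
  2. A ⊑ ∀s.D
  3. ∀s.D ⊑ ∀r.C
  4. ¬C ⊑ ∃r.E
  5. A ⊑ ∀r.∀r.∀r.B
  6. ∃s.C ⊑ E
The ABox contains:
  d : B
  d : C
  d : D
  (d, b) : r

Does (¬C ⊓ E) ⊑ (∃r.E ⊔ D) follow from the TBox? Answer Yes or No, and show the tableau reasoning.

1. (¬C ⊓ E) ⊑ (∃r.E ⊔ D)  ⇔  ((¬C ⊓ E) ⊓ (∀r.¬E ⊓ ¬D)) unsat w.r.t. T
   all branches close; clash {D, ¬D} at x₀
2. Hence (¬C ⊓ E) ⊑ (∃r.E ⊔ D): entailed.

Yes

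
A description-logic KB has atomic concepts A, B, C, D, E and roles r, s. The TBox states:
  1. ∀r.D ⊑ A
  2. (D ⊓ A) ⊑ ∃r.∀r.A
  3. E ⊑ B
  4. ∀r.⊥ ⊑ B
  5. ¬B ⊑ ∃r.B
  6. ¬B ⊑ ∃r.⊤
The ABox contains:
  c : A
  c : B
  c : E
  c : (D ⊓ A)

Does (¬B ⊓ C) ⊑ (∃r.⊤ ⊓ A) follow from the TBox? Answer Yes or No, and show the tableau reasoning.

No

1. (¬B ⊓ C) ⊑ (∃r.⊤ ⊓ A)  ⇔  ((¬B ⊓ C) ⊓ (∀r.⊥ ⊔ ¬A)) unsat w.r.t. T
   apply at x₀: ¬B⊑∃r.B; ¬B⊑∃r.⊤
   open: L(x₀) ⊇ {C, ¬A, ¬B, ¬E, ∃r.B, …} (+ ∃-successors)
2. Hence (¬B ⊓ C) ⊑ (∃r.⊤ ⊓ A): not entailed.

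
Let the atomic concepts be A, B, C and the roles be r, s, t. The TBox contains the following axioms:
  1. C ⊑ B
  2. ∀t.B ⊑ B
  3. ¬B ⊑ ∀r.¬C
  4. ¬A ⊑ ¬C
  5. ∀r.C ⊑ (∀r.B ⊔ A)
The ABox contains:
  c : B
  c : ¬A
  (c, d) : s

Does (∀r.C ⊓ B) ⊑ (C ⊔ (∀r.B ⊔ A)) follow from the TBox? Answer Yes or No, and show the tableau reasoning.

1. (∀r.C ⊓ B) ⊑ (C ⊔ (∀r.B ⊔ A))  ⇔  ((∀r.C ⊓ B) ⊓ (¬C ⊓ (∃r.¬B ⊓ ¬A))) unsat w.r.t. T
   all branches close; clash {A, ¬A} at x₀
2. Hence (∀r.C ⊓ B) ⊑ (C ⊔ (∀r.B ⊔ A)): entailed.

Yes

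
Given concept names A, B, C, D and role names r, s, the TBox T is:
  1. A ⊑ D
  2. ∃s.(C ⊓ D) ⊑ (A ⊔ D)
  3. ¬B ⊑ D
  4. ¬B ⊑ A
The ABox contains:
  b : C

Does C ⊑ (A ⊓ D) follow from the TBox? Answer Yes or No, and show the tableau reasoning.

1. C ⊑ (A ⊓ D)  ⇔  (C ⊓ (¬A ⊔ ¬D)) unsat w.r.t. T
   open: L(x₀) ⊇ {B, C, ¬A, ∀s.(¬C ⊔ ¬D)}
2. Hence C ⊑ (A ⊓ D): not entailed.

No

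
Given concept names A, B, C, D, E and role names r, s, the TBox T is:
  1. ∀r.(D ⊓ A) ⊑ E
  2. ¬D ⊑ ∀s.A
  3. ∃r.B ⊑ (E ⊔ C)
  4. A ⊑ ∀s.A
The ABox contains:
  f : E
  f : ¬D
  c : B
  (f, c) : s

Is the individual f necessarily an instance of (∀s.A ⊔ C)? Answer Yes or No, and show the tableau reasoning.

1. f : (∀s.A ⊔ C)?  L(f) = {E, ¬D} ∪ {(∃s.¬A ⊓ ¬C)}
   clash {A, ¬A} at an ∃-successor — f ∈ (∀s.A ⊔ C)
2. Hence f : (∀s.A ⊔ C): entailed.

Yes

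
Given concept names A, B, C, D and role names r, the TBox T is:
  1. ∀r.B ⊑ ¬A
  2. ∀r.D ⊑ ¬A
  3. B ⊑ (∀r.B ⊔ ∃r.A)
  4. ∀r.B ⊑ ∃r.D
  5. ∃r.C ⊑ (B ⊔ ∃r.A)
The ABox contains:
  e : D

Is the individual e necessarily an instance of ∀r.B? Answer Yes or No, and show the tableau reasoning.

1. e : ∀r.B?  L(e) = {D} ∪ {∃r.¬B}
   open: L(e) ⊇ {D, ¬B, ∀r.¬C, ∃r.¬B, ∃r.¬D} (+ ∃-successors) — e ∉ ∀r.B possible
2. Hence e : ∀r.B: not entailed.

No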